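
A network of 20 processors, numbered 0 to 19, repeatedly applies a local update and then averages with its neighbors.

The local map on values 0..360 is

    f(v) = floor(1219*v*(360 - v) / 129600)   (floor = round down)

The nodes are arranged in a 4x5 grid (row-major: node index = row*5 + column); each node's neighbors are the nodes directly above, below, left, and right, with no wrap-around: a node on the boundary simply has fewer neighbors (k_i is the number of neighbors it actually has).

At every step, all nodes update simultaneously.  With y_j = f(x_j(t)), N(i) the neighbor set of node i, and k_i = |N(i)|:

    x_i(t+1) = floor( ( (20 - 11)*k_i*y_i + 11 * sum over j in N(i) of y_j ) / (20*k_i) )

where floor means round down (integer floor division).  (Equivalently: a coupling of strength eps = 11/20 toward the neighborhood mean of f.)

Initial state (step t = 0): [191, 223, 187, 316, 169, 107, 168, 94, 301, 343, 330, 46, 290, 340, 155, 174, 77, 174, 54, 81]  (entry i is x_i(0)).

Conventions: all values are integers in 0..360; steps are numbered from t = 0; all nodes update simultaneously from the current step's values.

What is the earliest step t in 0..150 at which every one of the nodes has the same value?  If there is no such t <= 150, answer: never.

Simulating step by step:
t=0: [191, 223, 187, 316, 169, 107, 168, 94, 301, 343, 330, 46, 290, 340, 155, 174, 77, 174, 54, 81]  (not all equal)
t=1: [285, 295, 256, 200, 186, 242, 261, 238, 141, 165, 168, 169, 186, 139, 194, 218, 228, 237, 175, 219]  (not all equal)
t=2: [213, 208, 250, 289, 302, 257, 250, 272, 290, 300, 294, 292, 293, 294, 297, 292, 286, 286, 293, 297]  (not all equal)
t=3: [282, 282, 247, 198, 173, 246, 247, 223, 191, 173, 195, 196, 191, 182, 175, 188, 194, 193, 184, 177]  (not all equal)
t=4: [221, 226, 263, 294, 303, 259, 263, 284, 300, 303, 295, 296, 300, 303, 304, 302, 302, 303, 303, 304]  (not all equal)
t=5: [275, 268, 230, 186, 167, 240, 232, 203, 173, 162, 188, 183, 172, 163, 160, 168, 166, 163, 161, 160]  (not all equal)
t=6: [236, 246, 279, 299, 302, 268, 277, 295, 302, 301, 297, 300, 302, 302, 300, 303, 302, 302, 301, 300]  (not all equal)
t=7: [259, 247, 207, 175, 166, 226, 213, 184, 167, 166, 181, 174, 166, 165, 167, 166, 164, 164, 166, 168]  (not all equal)
t=8: [260, 271, 293, 302, 302, 282, 290, 301, 303, 302, 299, 302, 302, 302, 302, 302, 302, 302, 302, 302]  (not all equal)
t=9: [228, 215, 184, 167, 164, 203, 190, 171, 163, 163, 174, 168, 164, 163, 164, 165, 164, 164, 164, 164]  (not all equal)
t=10: [290, 295, 301, 302, 302, 297, 301, 302, 302, 302, 302, 302, 302, 302, 302, 302, 302, 302, 302, 302]  (not all equal)
t=11: [183, 177, 168, 164, 164, 174, 169, 164, 164, 164, 166, 164, 164, 164, 164, 164, 164, 164, 164, 164]  (not all equal)
t=12: [304, 303, 302, 302, 302, 303, 303, 302, 302, 302, 302, 302, 302, 302, 302, 302, 302, 302, 302, 302]  (not all equal)
t=13: [161, 162, 163, 164, 164, 162, 162, 163, 164, 164, 163, 163, 164, 164, 164, 164, 164, 164, 164, 164]  (not all equal)
t=14: [301, 301, 301, 302, 302, 301, 301, 301, 302, 302, 301, 301, 302, 302, 302, 302, 302, 302, 302, 302]  (not all equal)
t=15: [167, 167, 166, 164, 164, 167, 167, 166, 164, 164, 166, 166, 164, 164, 164, 164, 164, 164, 164, 164]  (not all equal)
t=16: [303, 302, 302, 302, 302, 302, 302, 302, 302, 302, 302, 302, 302, 302, 302, 302, 302, 302, 302, 302]  (not all equal)
t=17: [163, 163, 164, 164, 164, 163, 164, 164, 164, 164, 164, 164, 164, 164, 164, 164, 164, 164, 164, 164]  (not all equal)
t=18: [302, 302, 302, 302, 302, 302, 302, 302, 302, 302, 302, 302, 302, 302, 302, 302, 302, 302, 302, 302]  (all equal)

Answer: 18
Key observation: Synchronization is absorbing here: once all nodes are equal they stay equal, and step 18 is the first all-equal step.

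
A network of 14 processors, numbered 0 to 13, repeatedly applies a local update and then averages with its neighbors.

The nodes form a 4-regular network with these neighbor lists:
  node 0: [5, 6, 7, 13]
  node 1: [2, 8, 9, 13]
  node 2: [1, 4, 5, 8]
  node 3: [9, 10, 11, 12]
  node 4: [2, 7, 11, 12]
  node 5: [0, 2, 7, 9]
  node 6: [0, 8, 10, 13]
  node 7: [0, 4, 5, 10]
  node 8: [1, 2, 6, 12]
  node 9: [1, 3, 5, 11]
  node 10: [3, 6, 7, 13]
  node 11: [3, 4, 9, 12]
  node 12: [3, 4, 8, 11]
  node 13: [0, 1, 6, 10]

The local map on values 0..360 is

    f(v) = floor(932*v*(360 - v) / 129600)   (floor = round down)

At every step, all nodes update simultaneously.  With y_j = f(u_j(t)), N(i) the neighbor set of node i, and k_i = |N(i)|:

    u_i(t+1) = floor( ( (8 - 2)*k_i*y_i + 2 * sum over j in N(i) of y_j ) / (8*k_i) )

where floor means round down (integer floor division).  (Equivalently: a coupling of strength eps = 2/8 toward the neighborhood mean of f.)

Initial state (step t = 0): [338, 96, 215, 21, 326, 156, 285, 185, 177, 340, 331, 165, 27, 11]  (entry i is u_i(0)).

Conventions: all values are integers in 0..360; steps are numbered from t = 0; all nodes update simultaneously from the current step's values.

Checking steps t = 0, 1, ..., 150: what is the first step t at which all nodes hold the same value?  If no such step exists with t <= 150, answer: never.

Answer: 8
Key observation: Synchronization is absorbing here: once all nodes are equal they stay equal, and step 8 is the first all-equal step.

Derivation:
t=0: [338, 96, 215, 21, 326, 156, 285, 185, 177, 340, 331, 165, 27, 11]  (not all equal)
t=1: [79, 169, 213, 64, 106, 205, 138, 200, 212, 79, 80, 188, 85, 48]  (not all equal)
t=2: [168, 218, 223, 147, 198, 219, 205, 218, 221, 171, 164, 215, 175, 128]  (not all equal)
t=3: [228, 221, 220, 226, 228, 223, 226, 223, 221, 229, 228, 225, 230, 216]  (not all equal)
t=4: [216, 219, 220, 216, 216, 218, 217, 218, 219, 215, 216, 217, 215, 221]  (not all equal)
t=5: [222, 221, 221, 223, 222, 222, 222, 222, 222, 223, 222, 223, 223, 220]  (not all equal)
t=6: [220, 220, 220, 219, 219, 219, 220, 220, 219, 219, 220, 219, 219, 220]  (not all equal)
t=7: [221, 221, 221, 221, 221, 221, 221, 221, 221, 221, 221, 222, 222, 221]  (not all equal)
t=8: [220, 220, 220, 220, 220, 220, 220, 220, 220, 220, 220, 220, 220, 220]  (all equal)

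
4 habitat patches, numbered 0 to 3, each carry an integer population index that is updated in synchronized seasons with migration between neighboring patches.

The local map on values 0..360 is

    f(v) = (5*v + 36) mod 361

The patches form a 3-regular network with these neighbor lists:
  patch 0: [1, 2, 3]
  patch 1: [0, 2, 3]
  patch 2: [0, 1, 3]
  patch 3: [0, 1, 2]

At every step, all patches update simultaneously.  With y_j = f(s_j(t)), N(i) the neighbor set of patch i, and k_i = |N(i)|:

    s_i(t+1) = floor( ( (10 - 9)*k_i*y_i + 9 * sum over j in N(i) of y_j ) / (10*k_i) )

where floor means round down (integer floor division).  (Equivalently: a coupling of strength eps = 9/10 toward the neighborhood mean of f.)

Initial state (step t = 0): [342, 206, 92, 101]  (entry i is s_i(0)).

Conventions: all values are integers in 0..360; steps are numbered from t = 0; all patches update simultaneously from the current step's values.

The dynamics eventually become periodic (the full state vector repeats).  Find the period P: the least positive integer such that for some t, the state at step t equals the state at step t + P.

Simulating step by step:
t=0: [342, 206, 92, 101]
t=1: [227, 219, 261, 252]
t=2: [164, 172, 130, 139]
t=3: [165, 157, 127, 190]
t=4: [215, 223, 181, 190]
t=5: [168, 160, 129, 120]
t=6: [228, 236, 194, 203]
t=7: [233, 225, 194, 185]
t=8: [192, 200, 158, 167]
t=9: [197, 189, 231, 222]
t=10: [158, 166, 197, 206]
t=11: [246, 238, 207, 198]
t=12: [257, 265, 223, 232]
t=13: [161, 153, 195, 186]
t=14: [195, 203, 161, 170]
t=15: [212, 204, 246, 237]
t=16: [197, 133, 163, 172]
t=17: [222, 214, 256, 247]
t=18: [139, 147, 105, 114]
t=19: [149, 141, 110, 101]
t=20: [133, 141, 99, 108]
t=21: [155, 219, 189, 180]
t=22: [165, 173, 131, 140]
t=23: [170, 162, 132, 195]
t=24: [240, 248, 206, 215]
t=25: [184, 176, 146, 209]
t=26: [202, 210, 240, 177]
t=27: [138, 203, 173, 163]
t=28: [191, 126, 156, 166]
t=29: [189, 182, 224, 214]
t=30: [121, 128, 159, 169]
t=31: [202, 195, 237, 227]
t=32: [186, 193, 224, 234]
t=33: [166, 159, 201, 191]
t=34: [223, 230, 188, 198]
t=35: [205, 198, 167, 157]
t=36: [199, 206, 237, 247]
t=37: [231, 224, 266, 256]
t=38: [187, 194, 152, 162]
t=39: [169, 162, 204, 194]
t=40: [238, 245, 203, 213]
t=41: [171, 164, 134, 196]
t=42: [248, 255, 213, 223]
t=43: [113, 106, 148, 138]
t=44: [102, 109, 140, 150]
t=45: [107, 100, 142, 132]
t=46: [181, 188, 218, 156]
t=47: [139, 132, 174, 164]
t=48: [196, 131, 161, 171]
t=49: [214, 207, 249, 239]
t=50: [210, 145, 175, 185]
t=51: [140, 133, 103, 93]
t=52: [202, 137, 167, 177]
t=53: [244, 237, 279, 269]
t=54: [252, 259, 217, 227]
t=55: [133, 126, 168, 158]
t=56: [202, 209, 240, 250]
t=57: [246, 239, 281, 271]
t=58: [262, 269, 227, 237]
t=59: [183, 176, 218, 208]
t=60: [200, 207, 237, 175]
t=61: [234, 227, 269, 259]
t=62: [202, 209, 167, 177]
t=63: [244, 237, 279, 269]

Answer: 10
Key observation: The state at step 53, [244, 237, 279, 269], reappears at step 63 — and no state repeats earlier — so the cycle the system enters has period 10.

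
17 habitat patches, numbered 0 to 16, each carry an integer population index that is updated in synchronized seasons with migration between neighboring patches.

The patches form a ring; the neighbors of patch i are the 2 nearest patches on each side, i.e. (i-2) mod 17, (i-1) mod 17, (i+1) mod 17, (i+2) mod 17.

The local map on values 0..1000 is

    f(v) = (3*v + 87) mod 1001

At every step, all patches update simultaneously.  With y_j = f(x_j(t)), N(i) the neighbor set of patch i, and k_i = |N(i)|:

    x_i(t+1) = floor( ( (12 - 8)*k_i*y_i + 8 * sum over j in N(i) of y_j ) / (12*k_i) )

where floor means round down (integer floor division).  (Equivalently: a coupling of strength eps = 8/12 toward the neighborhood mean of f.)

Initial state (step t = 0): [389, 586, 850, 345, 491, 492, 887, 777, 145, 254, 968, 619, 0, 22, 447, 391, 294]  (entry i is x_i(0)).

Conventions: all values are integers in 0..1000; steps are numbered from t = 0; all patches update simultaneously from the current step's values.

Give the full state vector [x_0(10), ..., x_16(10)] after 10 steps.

Simulating step by step:
t=0: [389, 586, 850, 345, 491, 492, 887, 777, 145, 254, 968, 619, 0, 22, 447, 391, 294]
t=1: [535, 611, 507, 473, 530, 494, 591, 585, 674, 761, 729, 660, 447, 337, 387, 386, 620]
t=2: [683, 764, 667, 630, 648, 669, 651, 597, 425, 336, 251, 215, 255, 196, 368, 411, 665]
t=3: [188, 338, 281, 422, 208, 350, 239, 389, 428, 499, 619, 654, 690, 573, 384, 286, 196]
t=4: [658, 468, 612, 430, 607, 398, 513, 399, 553, 463, 506, 430, 390, 499, 509, 709, 547]
t=5: [411, 510, 612, 558, 669, 458, 577, 448, 579, 493, 510, 445, 448, 437, 500, 401, 471]
t=6: [494, 622, 605, 601, 523, 503, 573, 587, 679, 570, 578, 475, 480, 420, 464, 396, 468]
t=7: [625, 792, 811, 813, 750, 731, 638, 668, 585, 648, 599, 585, 534, 413, 432, 405, 542]
t=8: [652, 606, 552, 440, 498, 417, 590, 387, 613, 452, 694, 601, 634, 477, 465, 497, 588]
t=9: [525, 641, 569, 562, 583, 460, 633, 509, 593, 518, 596, 648, 671, 661, 649, 507, 617]
t=10: [611, 529, 643, 607, 781, 689, 791, 697, 807, 610, 563, 289, 199, 150, 295, 485, 530]

Answer: [611, 529, 643, 607, 781, 689, 791, 697, 807, 610, 563, 289, 199, 150, 295, 485, 530]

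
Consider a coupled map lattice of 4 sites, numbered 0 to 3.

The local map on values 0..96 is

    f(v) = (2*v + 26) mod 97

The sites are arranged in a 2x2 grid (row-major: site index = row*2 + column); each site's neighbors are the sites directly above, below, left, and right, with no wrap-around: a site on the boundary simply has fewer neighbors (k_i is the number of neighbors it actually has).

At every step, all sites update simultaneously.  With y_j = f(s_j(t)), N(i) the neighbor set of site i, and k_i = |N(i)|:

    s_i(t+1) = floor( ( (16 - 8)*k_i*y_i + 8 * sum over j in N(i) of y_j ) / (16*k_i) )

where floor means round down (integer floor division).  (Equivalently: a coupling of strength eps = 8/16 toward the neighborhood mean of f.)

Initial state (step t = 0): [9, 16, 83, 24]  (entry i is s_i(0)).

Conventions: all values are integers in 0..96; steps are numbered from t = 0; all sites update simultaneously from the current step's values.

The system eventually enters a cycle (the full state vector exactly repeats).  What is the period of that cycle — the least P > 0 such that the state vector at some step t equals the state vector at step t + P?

Simulating step by step:
t=0: [9, 16, 83, 24]
t=1: [60, 58, 77, 75]
t=2: [56, 54, 73, 71]
t=3: [48, 46, 65, 63]
t=4: [32, 30, 49, 47]
t=5: [73, 71, 41, 39]
t=6: [58, 56, 26, 24]
t=7: [52, 50, 68, 66]
t=8: [40, 38, 56, 54]
t=9: [16, 14, 32, 30]
t=10: [65, 63, 81, 79]
t=11: [66, 64, 82, 80]
t=12: [68, 66, 84, 82]
t=13: [47, 70, 39, 61]
t=14: [30, 53, 22, 44]
t=15: [69, 43, 60, 34]
t=16: [49, 47, 64, 63]
t=17: [33, 32, 49, 47]
t=18: [75, 73, 42, 40]
t=19: [61, 59, 28, 26]
t=20: [57, 55, 73, 71]
t=21: [50, 48, 66, 64]
t=22: [36, 34, 52, 50]
t=23: [32, 54, 24, 46]
t=24: [72, 46, 64, 38]
t=25: [56, 30, 48, 22]
t=26: [48, 70, 40, 62]
t=27: [32, 54, 24, 46]

Answer: 4
Key observation: The state at step 23, [32, 54, 24, 46], reappears at step 27 — and no state repeats earlier — so the cycle the system enters has period 4.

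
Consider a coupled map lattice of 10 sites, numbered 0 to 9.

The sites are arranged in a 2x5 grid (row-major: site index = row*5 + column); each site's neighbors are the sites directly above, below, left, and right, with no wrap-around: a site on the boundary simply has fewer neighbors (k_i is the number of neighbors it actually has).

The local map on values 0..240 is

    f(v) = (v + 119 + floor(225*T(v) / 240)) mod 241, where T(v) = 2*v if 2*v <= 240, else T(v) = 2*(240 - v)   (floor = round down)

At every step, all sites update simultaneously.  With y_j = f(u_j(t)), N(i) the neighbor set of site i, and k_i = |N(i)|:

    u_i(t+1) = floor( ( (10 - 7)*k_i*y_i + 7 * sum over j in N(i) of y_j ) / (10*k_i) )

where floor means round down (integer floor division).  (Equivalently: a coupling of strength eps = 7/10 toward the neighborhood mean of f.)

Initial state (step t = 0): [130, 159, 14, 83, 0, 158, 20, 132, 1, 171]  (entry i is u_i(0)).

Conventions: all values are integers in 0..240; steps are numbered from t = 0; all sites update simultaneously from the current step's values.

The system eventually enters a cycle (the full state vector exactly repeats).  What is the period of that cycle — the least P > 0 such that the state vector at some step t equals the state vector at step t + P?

Simulating step by step:
t=0: [130, 159, 14, 83, 0, 158, 20, 132, 1, 171]
t=1: [196, 184, 168, 127, 138, 193, 190, 170, 154, 137]
t=2: [160, 166, 185, 200, 210, 158, 166, 178, 198, 202]
t=3: [186, 179, 168, 154, 149, 186, 181, 168, 157, 149]
t=4: [167, 171, 181, 190, 195, 166, 171, 180, 190, 194]
t=5: [180, 176, 169, 161, 158, 180, 177, 169, 162, 158]
t=6: [171, 174, 180, 185, 188, 171, 174, 179, 185, 187]
t=7: [176, 174, 170, 166, 164, 176, 174, 170, 166, 164]
t=8: [174, 175, 178, 181, 183, 174, 175, 178, 181, 183]
t=9: [174, 173, 171, 169, 167, 174, 173, 171, 169, 167]
t=10: [175, 176, 178, 179, 180, 175, 176, 178, 179, 180]
t=11: [174, 173, 172, 171, 170, 174, 173, 172, 171, 170]
t=12: [175, 176, 177, 178, 178, 175, 176, 177, 178, 178]
t=13: [174, 173, 173, 172, 172, 174, 173, 173, 172, 172]
t=14: [175, 175, 176, 176, 177, 175, 175, 176, 176, 177]
t=15: [174, 174, 174, 173, 173, 174, 174, 174, 173, 173]
t=16: [175, 175, 175, 175, 176, 175, 175, 175, 175, 176]
t=17: [174, 174, 174, 174, 174, 174, 174, 174, 174, 174]
t=18: [175, 175, 175, 175, 175, 175, 175, 175, 175, 175]
t=19: [174, 174, 174, 174, 174, 174, 174, 174, 174, 174]

Answer: 2
Key observation: The state at step 17, [174, 174, 174, 174, 174, 174, 174, 174, 174, 174], reappears at step 19 — and no state repeats earlier — so the cycle the system enters has period 2.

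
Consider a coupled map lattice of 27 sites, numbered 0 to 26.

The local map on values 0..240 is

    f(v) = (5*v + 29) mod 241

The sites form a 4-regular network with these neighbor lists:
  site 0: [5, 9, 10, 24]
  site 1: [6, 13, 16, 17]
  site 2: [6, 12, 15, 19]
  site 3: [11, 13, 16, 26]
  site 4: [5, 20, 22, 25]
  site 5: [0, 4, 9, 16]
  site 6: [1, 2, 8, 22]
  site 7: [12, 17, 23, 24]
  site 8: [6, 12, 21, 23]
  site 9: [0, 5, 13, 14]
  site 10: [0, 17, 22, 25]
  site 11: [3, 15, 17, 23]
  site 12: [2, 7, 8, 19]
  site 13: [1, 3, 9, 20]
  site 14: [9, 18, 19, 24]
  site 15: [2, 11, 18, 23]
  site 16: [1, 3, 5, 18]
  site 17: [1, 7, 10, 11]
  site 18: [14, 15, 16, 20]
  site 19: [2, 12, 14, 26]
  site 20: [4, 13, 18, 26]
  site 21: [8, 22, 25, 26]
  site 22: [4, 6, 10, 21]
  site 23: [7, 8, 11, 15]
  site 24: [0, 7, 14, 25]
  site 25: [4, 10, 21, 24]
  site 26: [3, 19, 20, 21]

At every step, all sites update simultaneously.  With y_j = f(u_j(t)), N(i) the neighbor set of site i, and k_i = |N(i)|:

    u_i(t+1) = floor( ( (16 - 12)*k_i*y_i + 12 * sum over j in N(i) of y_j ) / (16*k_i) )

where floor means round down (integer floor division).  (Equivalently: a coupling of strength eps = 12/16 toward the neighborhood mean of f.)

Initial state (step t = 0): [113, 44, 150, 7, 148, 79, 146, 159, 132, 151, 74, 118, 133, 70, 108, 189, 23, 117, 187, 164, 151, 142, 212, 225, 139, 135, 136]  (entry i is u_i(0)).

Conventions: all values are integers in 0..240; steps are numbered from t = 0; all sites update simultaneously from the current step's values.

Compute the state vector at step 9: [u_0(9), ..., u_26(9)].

Simulating step by step:
t=0: [113, 44, 150, 7, 148, 79, 146, 159, 132, 151, 74, 118, 133, 70, 108, 189, 23, 117, 187, 164, 151, 142, 212, 225, 139, 135, 136]
t=1: [103, 86, 86, 137, 122, 113, 83, 125, 136, 112, 150, 108, 144, 70, 57, 74, 83, 108, 56, 140, 92, 150, 79, 132, 98, 96, 106]
t=2: [74, 172, 128, 152, 100, 127, 209, 109, 149, 98, 81, 150, 123, 140, 59, 148, 168, 121, 99, 75, 84, 110, 134, 172, 71, 64, 75]
t=3: [143, 119, 136, 86, 145, 118, 143, 139, 113, 89, 167, 94, 132, 90, 92, 96, 122, 133, 101, 152, 100, 125, 138, 87, 118, 117, 140]
t=4: [126, 153, 116, 132, 111, 117, 139, 146, 144, 133, 148, 131, 127, 179, 93, 104, 142, 109, 57, 100, 73, 134, 127, 85, 64, 123, 95]
t=5: [137, 75, 87, 134, 143, 128, 76, 120, 121, 150, 126, 159, 89, 170, 85, 132, 94, 89, 64, 76, 112, 127, 114, 115, 99, 129, 122]
t=6: [144, 148, 201, 135, 118, 107, 164, 154, 170, 161, 189, 171, 187, 140, 123, 155, 130, 168, 129, 196, 109, 161, 132, 144, 157, 127, 165]
t=7: [61, 100, 64, 148, 139, 108, 121, 68, 88, 79, 107, 129, 65, 89, 122, 104, 150, 91, 147, 79, 110, 154, 123, 95, 106, 110, 120]
t=8: [103, 94, 123, 129, 83, 84, 140, 72, 125, 152, 86, 73, 149, 128, 130, 84, 55, 84, 80, 144, 103, 137, 98, 120, 108, 68, 112]
t=9: [124, 91, 95, 143, 132, 125, 74, 129, 124, 139, 136, 179, 108, 109, 118, 173, 129, 152, 146, 103, 143, 141, 132, 164, 122, 170, 122]

Answer: [124, 91, 95, 143, 132, 125, 74, 129, 124, 139, 136, 179, 108, 109, 118, 173, 129, 152, 146, 103, 143, 141, 132, 164, 122, 170, 122]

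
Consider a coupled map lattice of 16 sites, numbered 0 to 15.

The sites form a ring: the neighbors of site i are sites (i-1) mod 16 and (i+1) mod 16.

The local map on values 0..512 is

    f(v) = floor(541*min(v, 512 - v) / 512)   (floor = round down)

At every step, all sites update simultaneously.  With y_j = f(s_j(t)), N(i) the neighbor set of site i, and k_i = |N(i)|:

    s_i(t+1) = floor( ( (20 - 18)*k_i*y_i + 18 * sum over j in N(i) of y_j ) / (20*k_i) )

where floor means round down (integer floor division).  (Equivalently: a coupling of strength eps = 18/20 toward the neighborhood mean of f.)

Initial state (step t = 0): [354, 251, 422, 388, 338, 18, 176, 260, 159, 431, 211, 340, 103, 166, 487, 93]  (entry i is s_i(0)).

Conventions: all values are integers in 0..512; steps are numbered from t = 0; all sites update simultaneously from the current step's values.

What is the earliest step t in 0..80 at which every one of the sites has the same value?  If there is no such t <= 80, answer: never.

Simulating step by step:
t=0: [354, 251, 422, 388, 338, 18, 176, 260, 159, 431, 211, 340, 103, 166, 487, 93]  (not all equal)
t=1: [179, 143, 187, 138, 85, 167, 146, 185, 174, 184, 141, 166, 171, 77, 125, 96]  (not all equal)
t=2: [132, 188, 152, 143, 153, 126, 182, 171, 193, 168, 180, 165, 133, 148, 95, 154]  (not all equal)
t=3: [175, 154, 173, 159, 143, 172, 160, 195, 180, 194, 176, 165, 162, 123, 153, 123]  (not all equal)
t=4: [149, 180, 166, 166, 172, 162, 191, 182, 203, 189, 188, 177, 153, 162, 132, 168]  (not all equal)
t=5: [180, 168, 181, 177, 173, 189, 183, 205, 197, 205, 193, 180, 177, 152, 170, 150]  (not all equal)
t=6: [169, 189, 182, 186, 191, 188, 206, 202, 215, 206, 203, 194, 176, 180, 161, 181]  (not all equal)
t=7: [193, 186, 196, 196, 197, 207, 206, 221, 216, 220, 210, 199, 195, 178, 188, 175]  (not all equal)
t=8: [191, 204, 202, 207, 212, 213, 224, 223, 232, 225, 221, 213, 199, 200, 187, 198]  (not all equal)
t=9: [210, 207, 216, 218, 221, 229, 230, 239, 236, 238, 231, 221, 217, 204, 208, 200]  (not all equal)
t=10: [215, 223, 224, 230, 235, 238, 246, 246, 251, 246, 242, 236, 224, 223, 213, 219]  (not all equal)
t=11: [232, 231, 238, 242, 247, 253, 255, 261, 259, 259, 254, 245, 241, 230, 232, 226]  (not all equal)
t=12: [241, 247, 249, 255, 260, 264, 266, 267, 266, 267, 263, 260, 250, 248, 240, 244]  (not all equal)
t=13: [258, 258, 264, 264, 265, 262, 259, 258, 258, 260, 262, 263, 264, 258, 258, 253]  (not all equal)
t=14: [267, 265, 264, 261, 262, 263, 266, 267, 267, 266, 264, 263, 265, 265, 267, 267]  (not all equal)
t=15: [258, 260, 262, 263, 264, 261, 260, 258, 258, 259, 261, 261, 261, 259, 258, 258]  (not all equal)
t=16: [267, 266, 264, 263, 263, 264, 266, 267, 267, 266, 265, 265, 265, 266, 267, 268]  (not all equal)
t=17: [258, 259, 261, 262, 262, 261, 259, 258, 258, 259, 259, 260, 259, 259, 258, 257]  (not all equal)
t=18: [268, 266, 265, 264, 264, 265, 266, 267, 267, 267, 266, 266, 266, 267, 268, 268]  (not all equal)
t=19: [257, 258, 260, 261, 261, 260, 259, 258, 258, 258, 258, 259, 258, 258, 257, 257]  (not all equal)
t=20: [268, 267, 266, 265, 265, 266, 267, 267, 268, 268, 267, 267, 267, 268, 268, 269]  (not all equal)
t=21: [257, 258, 259, 259, 259, 259, 258, 257, 257, 257, 257, 258, 257, 257, 256, 256]  (not all equal)
t=22: [269, 268, 267, 267, 267, 267, 268, 268, 269, 269, 268, 268, 268, 269, 269, 269]  (not all equal)
t=23: [256, 257, 257, 258, 258, 257, 257, 256, 256, 256, 256, 257, 256, 256, 256, 256]  (not all equal)
t=24: [269, 269, 268, 268, 268, 268, 269, 269, 270, 270, 269, 269, 269, 270, 270, 270]  (not all equal)
t=25: [255, 256, 256, 257, 257, 256, 256, 255, 255, 255, 255, 256, 255, 255, 255, 255]  (not all equal)
t=26: [269, 269, 269, 269, 269, 269, 269, 269, 269, 269, 269, 269, 269, 269, 269, 269]  (all equal)

Answer: 26
Key observation: Synchronization is absorbing here: once all sites are equal they stay equal, and step 26 is the first all-equal step.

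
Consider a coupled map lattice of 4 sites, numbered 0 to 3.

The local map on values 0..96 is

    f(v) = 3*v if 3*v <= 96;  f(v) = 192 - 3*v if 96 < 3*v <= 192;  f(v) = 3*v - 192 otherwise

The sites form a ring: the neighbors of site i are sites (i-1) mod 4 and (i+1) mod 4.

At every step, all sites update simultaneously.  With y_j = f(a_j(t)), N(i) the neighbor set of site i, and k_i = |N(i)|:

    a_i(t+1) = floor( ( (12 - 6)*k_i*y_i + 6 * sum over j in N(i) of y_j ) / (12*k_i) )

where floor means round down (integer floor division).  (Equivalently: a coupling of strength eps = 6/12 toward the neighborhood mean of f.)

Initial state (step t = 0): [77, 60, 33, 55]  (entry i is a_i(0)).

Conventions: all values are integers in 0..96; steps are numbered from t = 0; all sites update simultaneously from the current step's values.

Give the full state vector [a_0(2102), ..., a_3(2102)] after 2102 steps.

Answer: [69, 69, 75, 75]
Key observation: The state at step 11, [12, 12, 30, 30], reappears at step 17: the system is in a cycle of period 6 from step 11 on.  Therefore the state at step 2102 equals the state at step 11 + ((2102 - 11) mod 6) = 14, which is [69, 69, 75, 75].

Derivation:
t=0: [77, 60, 33, 55]
t=1: [29, 39, 56, 46]
t=2: [75, 65, 44, 54]
t=3: [24, 24, 38, 38]
t=4: [73, 73, 76, 76]
t=5: [29, 29, 33, 33]
t=6: [88, 88, 91, 91]
t=7: [74, 74, 78, 78]
t=8: [33, 33, 39, 39]
t=9: [88, 88, 79, 79]
t=10: [65, 65, 51, 51]
t=11: [12, 12, 30, 30]
t=12: [49, 49, 76, 76]
t=13: [42, 42, 38, 38]
t=14: [69, 69, 75, 75]
t=15: [19, 19, 28, 28]
t=16: [63, 63, 77, 77]
t=17: [12, 12, 30, 30]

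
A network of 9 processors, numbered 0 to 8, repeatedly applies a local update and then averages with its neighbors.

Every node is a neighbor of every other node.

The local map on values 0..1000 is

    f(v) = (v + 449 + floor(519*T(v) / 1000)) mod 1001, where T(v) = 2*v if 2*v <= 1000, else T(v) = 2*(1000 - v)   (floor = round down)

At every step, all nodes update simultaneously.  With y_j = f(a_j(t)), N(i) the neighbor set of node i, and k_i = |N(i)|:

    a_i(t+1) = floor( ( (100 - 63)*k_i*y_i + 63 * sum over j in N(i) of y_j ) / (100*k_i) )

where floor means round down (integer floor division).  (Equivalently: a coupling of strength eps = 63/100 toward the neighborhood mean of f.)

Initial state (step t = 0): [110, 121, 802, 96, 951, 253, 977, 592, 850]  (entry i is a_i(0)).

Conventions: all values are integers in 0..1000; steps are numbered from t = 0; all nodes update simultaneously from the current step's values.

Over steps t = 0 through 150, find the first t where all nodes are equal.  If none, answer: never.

Answer: 3
Key observation: Synchronization is absorbing here: once all nodes are equal they stay equal, and step 3 is the first all-equal step.

Derivation:
t=0: [110, 121, 802, 96, 951, 253, 977, 592, 850]  (not all equal)
t=1: [608, 615, 545, 600, 543, 693, 543, 547, 544]  (not all equal)
t=2: [463, 463, 463, 463, 463, 462, 463, 463, 463]  (not all equal)
t=3: [390, 390, 390, 390, 390, 390, 390, 390, 390]  (all equal)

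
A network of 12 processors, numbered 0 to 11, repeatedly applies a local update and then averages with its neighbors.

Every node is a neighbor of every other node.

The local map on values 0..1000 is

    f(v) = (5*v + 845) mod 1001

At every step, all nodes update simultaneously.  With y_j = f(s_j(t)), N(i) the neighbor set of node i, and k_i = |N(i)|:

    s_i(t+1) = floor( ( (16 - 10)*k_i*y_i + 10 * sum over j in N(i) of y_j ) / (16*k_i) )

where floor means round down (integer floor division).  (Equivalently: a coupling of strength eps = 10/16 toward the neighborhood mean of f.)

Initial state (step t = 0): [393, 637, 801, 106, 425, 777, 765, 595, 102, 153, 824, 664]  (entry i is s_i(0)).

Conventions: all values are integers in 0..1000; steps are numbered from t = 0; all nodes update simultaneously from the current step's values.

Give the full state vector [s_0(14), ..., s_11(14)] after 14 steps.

Simulating step by step:
t=0: [393, 637, 801, 106, 425, 777, 765, 595, 102, 153, 824, 664]
t=1: [672, 423, 684, 534, 723, 646, 627, 675, 528, 609, 721, 466]
t=2: [384, 625, 403, 483, 465, 342, 631, 389, 473, 602, 462, 375]
t=3: [656, 721, 686, 495, 466, 589, 730, 664, 479, 684, 461, 642]
t=4: [235, 338, 282, 297, 251, 447, 352, 247, 272, 279, 243, 212]
t=5: [198, 362, 273, 297, 223, 217, 384, 217, 257, 268, 211, 480]
t=6: [666, 608, 467, 505, 705, 696, 643, 696, 441, 459, 686, 477]
t=7: [244, 470, 246, 306, 306, 292, 207, 292, 204, 233, 276, 262]
t=8: [236, 277, 239, 334, 334, 312, 495, 312, 491, 218, 287, 264]
t=9: [240, 306, 245, 396, 396, 361, 334, 361, 328, 530, 321, 285]
t=10: [333, 438, 341, 581, 581, 526, 483, 526, 473, 476, 462, 405]
t=11: [458, 307, 471, 534, 534, 447, 379, 447, 363, 367, 345, 573]
t=12: [339, 417, 360, 460, 460, 321, 532, 321, 506, 513, 478, 522]
t=13: [469, 593, 503, 343, 343, 441, 458, 441, 416, 428, 372, 442]
t=14: [363, 560, 417, 481, 481, 319, 346, 319, 597, 616, 527, 320]

Answer: [363, 560, 417, 481, 481, 319, 346, 319, 597, 616, 527, 320]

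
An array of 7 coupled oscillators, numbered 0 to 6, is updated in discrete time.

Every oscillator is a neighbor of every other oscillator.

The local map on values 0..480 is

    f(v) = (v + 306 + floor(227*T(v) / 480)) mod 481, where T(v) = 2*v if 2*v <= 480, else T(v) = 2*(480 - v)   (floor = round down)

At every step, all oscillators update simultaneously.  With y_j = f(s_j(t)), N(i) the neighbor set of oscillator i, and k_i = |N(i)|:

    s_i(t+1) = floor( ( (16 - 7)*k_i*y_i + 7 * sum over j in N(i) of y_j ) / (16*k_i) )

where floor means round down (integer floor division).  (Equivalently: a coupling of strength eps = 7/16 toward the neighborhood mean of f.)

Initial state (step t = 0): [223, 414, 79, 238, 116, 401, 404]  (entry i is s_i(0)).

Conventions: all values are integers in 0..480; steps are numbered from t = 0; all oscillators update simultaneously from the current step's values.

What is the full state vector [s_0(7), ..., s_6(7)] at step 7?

Simulating step by step:
t=0: [223, 414, 79, 238, 116, 401, 404]
t=1: [268, 289, 367, 283, 167, 289, 289]
t=2: [283, 283, 285, 283, 212, 283, 283]
t=3: [289, 289, 289, 289, 261, 289, 289]
t=4: [293, 293, 293, 293, 293, 293, 293]
t=5: [294, 294, 294, 294, 294, 294, 294]
t=6: [294, 294, 294, 294, 294, 294, 294]
t=7: [294, 294, 294, 294, 294, 294, 294]

Answer: [294, 294, 294, 294, 294, 294, 294]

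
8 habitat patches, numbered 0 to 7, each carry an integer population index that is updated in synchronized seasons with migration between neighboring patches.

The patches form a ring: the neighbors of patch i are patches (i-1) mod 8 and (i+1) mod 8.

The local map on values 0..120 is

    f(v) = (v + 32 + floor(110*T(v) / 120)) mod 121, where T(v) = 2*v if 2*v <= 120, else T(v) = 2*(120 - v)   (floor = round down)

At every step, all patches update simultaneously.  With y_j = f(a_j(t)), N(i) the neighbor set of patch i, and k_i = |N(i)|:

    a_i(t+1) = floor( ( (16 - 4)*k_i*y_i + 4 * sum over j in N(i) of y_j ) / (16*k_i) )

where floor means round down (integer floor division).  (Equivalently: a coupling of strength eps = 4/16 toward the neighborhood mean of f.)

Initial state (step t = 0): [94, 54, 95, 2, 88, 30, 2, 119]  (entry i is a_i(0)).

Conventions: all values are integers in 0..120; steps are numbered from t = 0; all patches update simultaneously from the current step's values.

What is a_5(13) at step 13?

Simulating step by step:
t=0: [94, 54, 95, 2, 88, 30, 2, 119]
t=1: [50, 60, 50, 41, 62, 99, 46, 34]
t=2: [50, 73, 52, 36, 68, 51, 37, 16]
t=3: [57, 66, 53, 26, 64, 52, 27, 66]
t=4: [73, 73, 68, 96, 78, 66, 97, 79]
t=5: [69, 70, 70, 55, 65, 71, 55, 63]
t=6: [73, 72, 71, 68, 74, 71, 68, 75]
t=7: [69, 70, 71, 73, 69, 71, 72, 69]
t=8: [72, 72, 71, 70, 72, 71, 71, 72]
t=9: [71, 71, 71, 71, 71, 71, 71, 71]
t=10: [71, 71, 71, 71, 71, 71, 71, 71]
t=11: [71, 71, 71, 71, 71, 71, 71, 71]
t=12: [71, 71, 71, 71, 71, 71, 71, 71]
t=13: [71, 71, 71, 71, 71, 71, 71, 71]

Answer: a_5(13) = 71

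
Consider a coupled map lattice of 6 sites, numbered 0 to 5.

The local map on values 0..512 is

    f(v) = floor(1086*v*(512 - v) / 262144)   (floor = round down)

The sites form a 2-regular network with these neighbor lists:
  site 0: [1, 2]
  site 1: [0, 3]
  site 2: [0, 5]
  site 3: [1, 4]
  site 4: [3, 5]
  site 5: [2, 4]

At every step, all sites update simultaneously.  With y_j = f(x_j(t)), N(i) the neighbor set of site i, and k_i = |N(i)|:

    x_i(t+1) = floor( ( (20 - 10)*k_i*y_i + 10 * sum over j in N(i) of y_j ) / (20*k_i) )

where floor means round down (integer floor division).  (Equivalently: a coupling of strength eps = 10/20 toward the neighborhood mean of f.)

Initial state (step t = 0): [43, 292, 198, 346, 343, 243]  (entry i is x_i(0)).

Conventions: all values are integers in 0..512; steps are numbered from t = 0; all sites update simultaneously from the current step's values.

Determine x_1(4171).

Answer: x_1(4171) = 270
Key observation: The state at step 4, [270, 270, 270, 270, 270, 270], reappears at step 5: the system is in a cycle of period 1 from step 4 on.  Therefore the state at step 4171 equals the state at step 4 + ((4171 - 4) mod 1) = 4, which is [270, 270, 270, 270, 270, 270].

Derivation:
t=0: [43, 292, 198, 346, 343, 243]
t=1: [172, 213, 216, 245, 246, 259]
t=2: [252, 259, 260, 268, 270, 269]
t=3: [271, 270, 270, 270, 270, 270]
t=4: [270, 270, 270, 270, 270, 270]
t=5: [270, 270, 270, 270, 270, 270]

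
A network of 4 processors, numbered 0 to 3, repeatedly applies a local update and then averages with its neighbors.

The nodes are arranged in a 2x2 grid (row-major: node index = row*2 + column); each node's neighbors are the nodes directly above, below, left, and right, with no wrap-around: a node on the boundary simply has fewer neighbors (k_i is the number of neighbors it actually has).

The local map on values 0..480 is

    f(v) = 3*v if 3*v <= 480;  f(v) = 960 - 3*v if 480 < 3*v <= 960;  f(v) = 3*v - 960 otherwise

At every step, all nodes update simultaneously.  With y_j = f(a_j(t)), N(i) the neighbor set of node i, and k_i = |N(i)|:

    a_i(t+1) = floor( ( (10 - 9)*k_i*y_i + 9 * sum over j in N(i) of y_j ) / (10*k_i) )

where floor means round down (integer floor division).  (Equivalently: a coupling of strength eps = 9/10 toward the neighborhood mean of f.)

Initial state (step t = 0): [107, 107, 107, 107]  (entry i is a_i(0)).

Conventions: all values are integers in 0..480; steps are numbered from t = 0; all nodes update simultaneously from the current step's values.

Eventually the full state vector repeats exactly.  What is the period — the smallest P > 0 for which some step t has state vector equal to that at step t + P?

Simulating step by step:
t=0: [107, 107, 107, 107]
t=1: [321, 321, 321, 321]
t=2: [3, 3, 3, 3]
t=3: [9, 9, 9, 9]
t=4: [27, 27, 27, 27]
t=5: [81, 81, 81, 81]
t=6: [243, 243, 243, 243]
t=7: [231, 231, 231, 231]
t=8: [267, 267, 267, 267]
t=9: [159, 159, 159, 159]
t=10: [477, 477, 477, 477]
t=11: [471, 471, 471, 471]
t=12: [453, 453, 453, 453]
t=13: [399, 399, 399, 399]
t=14: [237, 237, 237, 237]
t=15: [249, 249, 249, 249]
t=16: [213, 213, 213, 213]
t=17: [321, 321, 321, 321]

Answer: 16
Key observation: The state at step 1, [321, 321, 321, 321], reappears at step 17 — and no state repeats earlier — so the cycle the system enters has period 16.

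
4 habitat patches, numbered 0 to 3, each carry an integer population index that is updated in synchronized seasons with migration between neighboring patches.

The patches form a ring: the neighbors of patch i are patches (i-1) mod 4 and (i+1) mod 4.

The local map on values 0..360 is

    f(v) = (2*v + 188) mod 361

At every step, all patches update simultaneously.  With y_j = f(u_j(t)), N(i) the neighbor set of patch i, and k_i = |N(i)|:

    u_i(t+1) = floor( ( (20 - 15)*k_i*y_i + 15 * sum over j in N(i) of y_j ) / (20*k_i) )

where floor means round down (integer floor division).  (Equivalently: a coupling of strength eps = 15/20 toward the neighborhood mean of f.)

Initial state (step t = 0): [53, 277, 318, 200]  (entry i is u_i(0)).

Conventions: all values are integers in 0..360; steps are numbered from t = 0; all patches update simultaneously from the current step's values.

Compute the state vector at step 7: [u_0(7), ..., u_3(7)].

Simulating step by step:
t=0: [53, 277, 318, 200]
t=1: [166, 153, 118, 205]
t=2: [178, 116, 154, 142]
t=3: [109, 134, 97, 147]
t=4: [92, 48, 86, 55]
t=5: [221, 210, 308, 213]
t=6: [254, 193, 208, 194]
t=7: [244, 270, 221, 270]

Answer: [244, 270, 221, 270]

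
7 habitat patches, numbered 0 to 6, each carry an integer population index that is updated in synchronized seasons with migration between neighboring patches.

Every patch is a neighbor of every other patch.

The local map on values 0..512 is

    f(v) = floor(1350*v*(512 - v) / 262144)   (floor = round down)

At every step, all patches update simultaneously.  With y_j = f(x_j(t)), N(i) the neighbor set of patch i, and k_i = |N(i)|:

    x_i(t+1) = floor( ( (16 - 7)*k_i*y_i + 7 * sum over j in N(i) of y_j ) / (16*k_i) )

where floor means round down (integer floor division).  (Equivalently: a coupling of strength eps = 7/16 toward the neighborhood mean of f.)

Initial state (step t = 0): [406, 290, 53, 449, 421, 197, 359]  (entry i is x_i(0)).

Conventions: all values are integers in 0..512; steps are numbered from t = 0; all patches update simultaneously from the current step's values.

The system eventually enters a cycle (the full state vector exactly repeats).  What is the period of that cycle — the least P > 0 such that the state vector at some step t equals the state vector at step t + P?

Simulating step by step:
t=0: [406, 290, 53, 449, 421, 197, 359]
t=1: [226, 280, 179, 189, 214, 274, 256]
t=2: [329, 330, 316, 320, 327, 330, 331]
t=3: [310, 310, 314, 313, 311, 310, 309]
t=4: [321, 321, 320, 320, 321, 321, 322]
t=5: [315, 315, 315, 315, 315, 315, 315]
t=6: [319, 319, 319, 319, 319, 319, 319]
t=7: [317, 317, 317, 317, 317, 317, 317]
t=8: [318, 318, 318, 318, 318, 318, 318]
t=9: [317, 317, 317, 317, 317, 317, 317]

Answer: 2
Key observation: The state at step 7, [317, 317, 317, 317, 317, 317, 317], reappears at step 9 — and no state repeats earlier — so the cycle the system enters has period 2.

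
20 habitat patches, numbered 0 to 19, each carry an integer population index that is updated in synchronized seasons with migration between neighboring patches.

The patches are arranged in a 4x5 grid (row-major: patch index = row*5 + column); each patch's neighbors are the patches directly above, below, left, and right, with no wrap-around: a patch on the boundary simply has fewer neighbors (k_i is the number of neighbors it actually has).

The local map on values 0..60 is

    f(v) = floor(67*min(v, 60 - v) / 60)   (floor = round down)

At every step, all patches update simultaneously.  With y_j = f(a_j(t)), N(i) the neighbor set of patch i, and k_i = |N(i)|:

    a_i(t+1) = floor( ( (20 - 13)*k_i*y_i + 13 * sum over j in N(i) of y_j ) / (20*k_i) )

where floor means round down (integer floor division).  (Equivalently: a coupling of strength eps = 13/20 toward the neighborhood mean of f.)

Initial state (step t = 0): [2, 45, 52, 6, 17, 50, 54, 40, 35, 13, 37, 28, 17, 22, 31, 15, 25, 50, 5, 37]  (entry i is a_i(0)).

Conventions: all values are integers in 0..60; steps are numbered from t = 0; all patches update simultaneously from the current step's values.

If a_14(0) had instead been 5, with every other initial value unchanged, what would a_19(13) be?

Simulating step by step:
t=0: [2, 45, 52, 6, 17, 50, 54, 40, 35, 13, 37, 28, 17, 22, 5, 15, 25, 50, 5, 37]
t=1: [9, 9, 12, 13, 12, 11, 15, 17, 20, 15, 21, 23, 20, 17, 15, 22, 22, 14, 14, 12]
t=2: [10, 11, 13, 15, 14, 14, 16, 18, 18, 16, 21, 22, 20, 18, 15, 23, 22, 18, 15, 14]
t=3: [12, 13, 15, 16, 15, 16, 17, 18, 18, 17, 21, 22, 21, 19, 16, 24, 23, 20, 17, 15]
t=4: [14, 15, 16, 17, 16, 17, 18, 19, 19, 17, 22, 22, 22, 20, 17, 24, 24, 22, 19, 16]
t=5: [16, 16, 17, 18, 17, 19, 19, 20, 20, 18, 23, 23, 23, 21, 18, 25, 25, 23, 21, 18]
t=6: [18, 18, 19, 19, 19, 21, 21, 21, 21, 20, 24, 24, 24, 22, 20, 26, 26, 25, 22, 20]
t=7: [20, 20, 21, 21, 21, 23, 23, 23, 22, 22, 26, 26, 25, 23, 22, 28, 27, 26, 24, 22]
t=8: [22, 22, 23, 23, 23, 25, 25, 24, 24, 23, 28, 28, 27, 25, 24, 30, 29, 28, 26, 24]
t=9: [24, 24, 25, 25, 25, 27, 27, 26, 25, 25, 30, 30, 29, 27, 26, 32, 31, 30, 28, 26]
t=10: [27, 27, 27, 27, 27, 29, 29, 29, 27, 27, 31, 32, 31, 29, 28, 31, 32, 32, 30, 29]
t=11: [30, 30, 30, 30, 30, 31, 31, 31, 30, 30, 31, 31, 31, 31, 31, 31, 31, 31, 32, 32]
t=12: [32, 32, 32, 33, 33, 32, 32, 32, 32, 32, 32, 32, 32, 32, 32, 32, 32, 31, 31, 31]
t=13: [31, 31, 30, 30, 30, 31, 31, 31, 30, 30, 31, 31, 31, 31, 31, 31, 31, 31, 31, 31]

Answer: a_19(13) = 31
Key observation: This trace re-runs the system from the modified initial state.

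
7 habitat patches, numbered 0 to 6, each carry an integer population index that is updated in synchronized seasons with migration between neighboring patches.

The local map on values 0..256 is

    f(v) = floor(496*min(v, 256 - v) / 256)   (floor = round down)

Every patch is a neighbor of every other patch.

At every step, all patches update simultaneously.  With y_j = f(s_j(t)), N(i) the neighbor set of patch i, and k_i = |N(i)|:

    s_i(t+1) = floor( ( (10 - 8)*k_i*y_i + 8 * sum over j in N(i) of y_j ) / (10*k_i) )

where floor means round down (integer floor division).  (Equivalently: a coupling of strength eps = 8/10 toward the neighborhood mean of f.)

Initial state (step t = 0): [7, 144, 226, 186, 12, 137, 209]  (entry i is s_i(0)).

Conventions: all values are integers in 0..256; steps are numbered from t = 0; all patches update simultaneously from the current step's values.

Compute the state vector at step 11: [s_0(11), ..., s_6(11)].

Simulating step by step:
t=0: [7, 144, 226, 186, 12, 137, 209]
t=1: [103, 116, 106, 111, 103, 117, 108]
t=2: [210, 211, 210, 211, 210, 212, 210]
t=3: [87, 87, 87, 87, 87, 87, 87]
t=4: [168, 168, 168, 168, 168, 168, 168]
t=5: [170, 170, 170, 170, 170, 170, 170]
t=6: [166, 166, 166, 166, 166, 166, 166]
t=7: [174, 174, 174, 174, 174, 174, 174]
t=8: [158, 158, 158, 158, 158, 158, 158]
t=9: [189, 189, 189, 189, 189, 189, 189]
t=10: [129, 129, 129, 129, 129, 129, 129]
t=11: [246, 246, 246, 246, 246, 246, 246]

Answer: [246, 246, 246, 246, 246, 246, 246]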